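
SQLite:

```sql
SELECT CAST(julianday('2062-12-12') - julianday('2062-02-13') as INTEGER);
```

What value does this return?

302

15 days remain in February 2062 after the 13th (28 − 13).
Full months from March 2062 through November 2062 contribute their day counts.
Then 12 days into December 2062.
Total: 15 + 31 + 30 + 31 + 30 + 31 + 31 + 30 + 31 + 30 + 12 = 302.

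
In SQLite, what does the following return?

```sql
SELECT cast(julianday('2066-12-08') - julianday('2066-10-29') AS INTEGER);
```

2 days remain in October 2066 after the 29th (31 − 29).
November 2066: 30 days.
Then 8 days into December 2066.
Total: 2 + 30 + 8 = 40.

40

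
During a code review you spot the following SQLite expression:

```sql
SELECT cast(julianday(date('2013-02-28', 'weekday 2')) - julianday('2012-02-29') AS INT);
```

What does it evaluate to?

`weekday 2` advances to the next Tuesday; 2013-02-28 is a Thursday, so it moves forward to 2013-03-05.
0 days remain in February 2012 after the 29th (29 − 29).
Full months from March 2012 through February 2013 contribute their day counts.
Then 5 days into March 2013.
Total: 0 + 31 + 30 + 31 + 30 + 31 + 31 + 30 + 31 + 30 + 31 + 31 + 28 + 5 = 370.

370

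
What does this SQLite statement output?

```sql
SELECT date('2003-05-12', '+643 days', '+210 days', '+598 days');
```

2007-05-02

Applying '+643 days' to 2003-05-12: counting 643 days forward gives 2005-02-13.
Applying '+210 days' to 2005-02-13: counting 210 days forward gives 2005-09-11.
Applying '+598 days' to 2005-09-11: counting 598 days forward gives 2007-05-02.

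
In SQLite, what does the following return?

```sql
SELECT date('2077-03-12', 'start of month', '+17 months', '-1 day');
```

2078-07-31

`start of month` rewinds 2077-03-12 to 2077-03-01.
Adding +17 months to 2077-03-01 gives 2078-08-01.
Going back 1 day from 2078-08-01 reaches 2078-07-31 (last day of July, 31 days).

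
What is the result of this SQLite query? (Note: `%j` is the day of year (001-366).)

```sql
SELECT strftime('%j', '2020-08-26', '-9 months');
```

330

First apply '-9 months': 2020-08-26 → 2019-11-26.
Day-of-year for 2019-11-26: days since 2019-01-01 inclusive = 330, zero-padded to 330.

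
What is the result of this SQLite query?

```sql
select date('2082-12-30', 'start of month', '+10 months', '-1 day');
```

2083-09-30

`start of month` rewinds 2082-12-30 to 2082-12-01.
Adding +10 months to 2082-12-01 gives 2083-10-01.
Going back 1 day from 2083-10-01 reaches 2083-09-30 (last day of September, 30 days).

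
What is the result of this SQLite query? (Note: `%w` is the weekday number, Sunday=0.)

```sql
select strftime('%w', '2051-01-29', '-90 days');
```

First apply '-90 days': 2051-01-29 → 2050-10-31.
2050-10-31 is a Monday; with Sunday=0 that is 1.

1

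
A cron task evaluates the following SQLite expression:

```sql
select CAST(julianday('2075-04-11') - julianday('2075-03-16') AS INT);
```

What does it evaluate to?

15 days remain in March 2075 after the 16th (31 − 16).
Then 11 days into April 2075.
Total: 15 + 11 = 26.

26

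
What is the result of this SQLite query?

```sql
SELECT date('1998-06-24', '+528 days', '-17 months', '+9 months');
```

Applying '+528 days' to 1998-06-24: counting 528 days forward gives 1999-12-04.
Adding -17 months to 1999-12-04 gives 1998-07-04.
Adding +9 months to 1998-07-04 gives 1999-04-04.

1999-04-04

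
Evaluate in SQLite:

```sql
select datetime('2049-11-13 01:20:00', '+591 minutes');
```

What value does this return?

2049-11-13 11:11:00

591 minutes = 9h 51m; +591 minutes from 2049-11-13 01:20:00 is 2049-11-13 11:11:00.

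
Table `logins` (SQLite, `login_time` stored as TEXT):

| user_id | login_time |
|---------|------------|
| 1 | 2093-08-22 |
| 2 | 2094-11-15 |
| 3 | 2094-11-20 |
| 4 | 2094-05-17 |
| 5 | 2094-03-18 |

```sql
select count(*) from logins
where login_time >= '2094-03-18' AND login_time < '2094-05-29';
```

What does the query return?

2

Rows in [2094-03-18, 2094-05-29): 2094-05-17, 2094-03-18 → 2 rows.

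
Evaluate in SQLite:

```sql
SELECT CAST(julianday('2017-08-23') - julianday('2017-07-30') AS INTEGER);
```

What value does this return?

1 day remains in July 2017 after the 30th (31 − 30).
Then 23 days into August 2017.
Total: 1 + 23 = 24.

24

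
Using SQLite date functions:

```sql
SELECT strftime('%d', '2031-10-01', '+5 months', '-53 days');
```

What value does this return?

First apply '+5 months', '-53 days': 2031-10-01 → 2032-01-08.
`%d` extracts the 2-digit day of month: 08.

08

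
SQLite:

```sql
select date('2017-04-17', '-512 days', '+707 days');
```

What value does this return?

Applying '-512 days' to 2017-04-17: counting 512 days back gives 2015-11-22.
Applying '+707 days' to 2015-11-22: counting 707 days forward gives 2017-10-29.

2017-10-29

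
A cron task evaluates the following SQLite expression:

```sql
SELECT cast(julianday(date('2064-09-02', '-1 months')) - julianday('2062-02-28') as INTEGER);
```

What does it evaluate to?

886

Adding -1 month to 2064-09-02 gives 2064-08-02.
0 days remain in February 2062 after the 28th (28 − 28).
Full months from March 2062 through July 2064 contribute their day counts.
Then 2 days into August 2064.
Total: 0 + 31 + 30 + 31 + 30 + 31 + 31 + 30 + 31 + 30 + 31 + 31 + 28 + 31 + 30 + 31 + 30 + 31 + 31 + 30 + 31 + 30 + 31 + 31 + 29 + 31 + 30 + 31 + 30 + 31 + 2 = 886.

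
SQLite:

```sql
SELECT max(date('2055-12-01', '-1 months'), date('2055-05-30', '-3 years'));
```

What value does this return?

date('2055-12-01', '-1 months') → 2055-11-01.
date('2055-05-30', '-3 years') → 2052-05-30.
Later of the two is 2055-11-01.

2055-11-01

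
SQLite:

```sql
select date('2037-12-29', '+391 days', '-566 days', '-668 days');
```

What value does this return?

Applying '+391 days' to 2037-12-29: counting 391 days forward gives 2039-01-24.
Applying '-566 days' to 2039-01-24: counting 566 days back gives 2037-07-07.
Applying '-668 days' to 2037-07-07: counting 668 days back gives 2035-09-08.

2035-09-08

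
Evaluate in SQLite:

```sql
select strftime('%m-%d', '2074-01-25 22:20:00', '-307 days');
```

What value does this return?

03-24

First apply '-307 days': 2074-01-25 22:20:00 → 2073-03-24 22:20:00.
`%m-%d` extracts the month-day: 03-24.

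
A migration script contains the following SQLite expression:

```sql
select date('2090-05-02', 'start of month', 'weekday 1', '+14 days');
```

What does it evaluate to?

2090-05-15

`start of month` rewinds 2090-05-02 to 2090-05-01.
`weekday 1` advances to the next Monday; 2090-05-01 is already a Monday, so it stays at 2090-05-01.
Advancing 14 more days within May lands on 2090-05-15.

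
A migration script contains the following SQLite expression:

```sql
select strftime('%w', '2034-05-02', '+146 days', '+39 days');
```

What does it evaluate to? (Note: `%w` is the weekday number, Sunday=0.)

First apply '+146 days', '+39 days': 2034-05-02 → 2034-11-03.
2034-11-03 is a Friday; with Sunday=0 that is 5.

5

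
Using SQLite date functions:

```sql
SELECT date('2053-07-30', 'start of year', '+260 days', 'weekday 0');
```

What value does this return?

2053-09-21

`start of year` rewinds 2053-07-30 to 2053-01-01.
Applying '+260 days' to 2053-01-01: counting 260 days forward gives 2053-09-18.
`weekday 0` advances to the next Sunday; 2053-09-18 is a Thursday, so it moves forward to 2053-09-21.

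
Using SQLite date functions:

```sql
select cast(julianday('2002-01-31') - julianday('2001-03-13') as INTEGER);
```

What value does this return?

18 days remain in March 2001 after the 13th (31 − 13).
Full months from April 2001 through December 2001 contribute their day counts.
Then 31 days into January 2002.
Total: 18 + 30 + 31 + 30 + 31 + 31 + 30 + 31 + 30 + 31 + 31 = 324.

324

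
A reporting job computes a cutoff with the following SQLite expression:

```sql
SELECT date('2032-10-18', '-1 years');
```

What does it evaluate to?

2031-10-18

Adding -1 year to 2032-10-18 gives 2031-10-18.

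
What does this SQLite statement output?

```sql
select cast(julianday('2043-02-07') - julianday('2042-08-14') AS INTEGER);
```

177

17 days remain in August 2042 after the 14th (31 − 14).
September 2042: 30 days.
October 2042: 31 days.
November 2042: 30 days.
December 2042: 31 days.
January 2043: 31 days.
Then 7 days into February 2043.
Total: 17 + 30 + 31 + 30 + 31 + 31 + 7 = 177.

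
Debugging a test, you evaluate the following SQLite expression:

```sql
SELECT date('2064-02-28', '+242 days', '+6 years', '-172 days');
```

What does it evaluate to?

Applying '+242 days' to 2064-02-28: counting 242 days forward gives 2064-10-27.
Adding +6 years to 2064-10-27 gives 2070-10-27.
Applying '-172 days' to 2070-10-27: counting 172 days back gives 2070-05-08.

2070-05-08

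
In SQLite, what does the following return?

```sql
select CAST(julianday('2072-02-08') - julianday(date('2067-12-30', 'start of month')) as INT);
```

`start of month` rewinds 2067-12-30 to 2067-12-01.
30 days remain in December 2067 after the 1st (31 − 1).
Full months from January 2068 through January 2072 contribute their day counts.
Then 8 days into February 2072.
Total: 30 + 31 + 29 + 31 + 30 + 31 + 30 + 31 + 31 + 30 + 31 + 30 + 31 + 31 + 28 + 31 + 30 + 31 + 30 + 31 + 31 + 30 + 31 + 30 + 31 + 31 + 28 + 31 + 30 + 31 + 30 + 31 + 31 + 30 + 31 + 30 + 31 + 31 + 28 + 31 + 30 + 31 + 30 + 31 + 31 + 30 + 31 + 30 + 31 + 31 + 8 = 1530.

1530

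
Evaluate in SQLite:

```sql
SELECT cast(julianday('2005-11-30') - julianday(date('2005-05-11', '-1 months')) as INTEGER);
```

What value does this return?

233

Adding -1 month to 2005-05-11 gives 2005-04-11.
19 days remain in April 2005 after the 11th (30 − 11).
Full months from May 2005 through October 2005 contribute their day counts.
Then 30 days into November 2005.
Total: 19 + 31 + 30 + 31 + 31 + 30 + 31 + 30 = 233.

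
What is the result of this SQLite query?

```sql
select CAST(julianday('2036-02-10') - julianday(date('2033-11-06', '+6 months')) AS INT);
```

645

Adding +6 months to 2033-11-06 gives 2034-05-06.
25 days remain in May 2034 after the 6th (31 − 6).
Full months from June 2034 through January 2036 contribute their day counts.
Then 10 days into February 2036.
Total: 25 + 30 + 31 + 31 + 30 + 31 + 30 + 31 + 31 + 28 + 31 + 30 + 31 + 30 + 31 + 31 + 30 + 31 + 30 + 31 + 31 + 10 = 645.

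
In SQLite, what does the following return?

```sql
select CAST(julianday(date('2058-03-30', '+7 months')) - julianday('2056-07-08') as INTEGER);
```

844

Adding +7 months to 2058-03-30 gives 2058-10-30.
23 days remain in July 2056 after the 8th (31 − 8).
Full months from August 2056 through September 2058 contribute their day counts.
Then 30 days into October 2058.
Total: 23 + 31 + 30 + 31 + 30 + 31 + 31 + 28 + 31 + 30 + 31 + 30 + 31 + 31 + 30 + 31 + 30 + 31 + 31 + 28 + 31 + 30 + 31 + 30 + 31 + 31 + 30 + 30 = 844.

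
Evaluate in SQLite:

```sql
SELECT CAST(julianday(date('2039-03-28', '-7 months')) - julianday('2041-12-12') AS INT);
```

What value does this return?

Adding -7 months to 2039-03-28 gives 2038-08-28.
3 days remain in August 2038 after the 28th (31 − 28).
Full months from September 2038 through November 2041 contribute their day counts.
Then 12 days into December 2041.
Total: 3 + 30 + 31 + 30 + 31 + 31 + 28 + 31 + 30 + 31 + 30 + 31 + 31 + 30 + 31 + 30 + 31 + 31 + 29 + 31 + 30 + 31 + 30 + 31 + 31 + 30 + 31 + 30 + 31 + 31 + 28 + 31 + 30 + 31 + 30 + 31 + 31 + 30 + 31 + 30 + 12 = 1202.
The subtraction is earlier − later, so the result is −1202 → -1202.

-1202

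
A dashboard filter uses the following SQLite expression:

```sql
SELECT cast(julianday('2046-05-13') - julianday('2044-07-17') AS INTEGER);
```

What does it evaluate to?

14 days remain in July 2044 after the 17th (31 − 17).
Full months from August 2044 through April 2046 contribute their day counts.
Then 13 days into May 2046.
Total: 14 + 31 + 30 + 31 + 30 + 31 + 31 + 28 + 31 + 30 + 31 + 30 + 31 + 31 + 30 + 31 + 30 + 31 + 31 + 28 + 31 + 30 + 13 = 665.

665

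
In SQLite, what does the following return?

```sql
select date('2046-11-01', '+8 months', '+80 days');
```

2047-09-19

Adding +8 months to 2046-11-01 gives 2047-07-01.
Applying '+80 days' to 2047-07-01: counting 80 days forward gives 2047-09-19.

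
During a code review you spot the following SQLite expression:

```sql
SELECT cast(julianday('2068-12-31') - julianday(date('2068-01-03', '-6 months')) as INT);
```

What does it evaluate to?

547

Adding -6 months to 2068-01-03 gives 2067-07-03.
28 days remain in July 2067 after the 3rd (31 − 3).
Full months from August 2067 through November 2068 contribute their day counts.
Then 31 days into December 2068.
Total: 28 + 31 + 30 + 31 + 30 + 31 + 31 + 29 + 31 + 30 + 31 + 30 + 31 + 31 + 30 + 31 + 30 + 31 = 547.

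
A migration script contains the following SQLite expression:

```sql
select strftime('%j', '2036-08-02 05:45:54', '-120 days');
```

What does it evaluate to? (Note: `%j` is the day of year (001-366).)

First apply '-120 days': 2036-08-02 05:45:54 → 2036-04-04 05:45:54.
Day-of-year for 2036-04-04: days since 2036-01-01 inclusive = 95, zero-padded to 095.

095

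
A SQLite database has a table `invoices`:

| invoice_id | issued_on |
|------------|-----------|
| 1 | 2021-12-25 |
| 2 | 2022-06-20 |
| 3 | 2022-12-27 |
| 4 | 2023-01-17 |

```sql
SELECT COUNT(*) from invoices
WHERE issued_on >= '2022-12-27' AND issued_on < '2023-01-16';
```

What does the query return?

1

Rows in [2022-12-27, 2023-01-16): 2022-12-27 → 1 row.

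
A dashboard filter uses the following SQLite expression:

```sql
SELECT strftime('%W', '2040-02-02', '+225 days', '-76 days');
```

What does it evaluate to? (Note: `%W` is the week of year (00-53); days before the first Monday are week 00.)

26

First apply '+225 days', '-76 days': 2040-02-02 → 2040-06-30.
2040-06-30 is a Saturday. SQLite's %W counts Mondays since the year started; the result is 26.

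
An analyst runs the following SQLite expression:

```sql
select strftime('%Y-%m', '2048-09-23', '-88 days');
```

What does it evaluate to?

First apply '-88 days': 2048-09-23 → 2048-06-27.
`%Y-%m` extracts the year-month: 2048-06.

2048-06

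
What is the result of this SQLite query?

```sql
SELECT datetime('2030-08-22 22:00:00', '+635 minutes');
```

2030-08-23 08:35:00

635 minutes = 10h 35m; +635 minutes from 2030-08-22 22:00:00 is 2030-08-23 08:35:00 (crosses midnight).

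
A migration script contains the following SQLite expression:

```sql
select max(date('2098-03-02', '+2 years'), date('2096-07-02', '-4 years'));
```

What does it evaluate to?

2100-03-02

date('2098-03-02', '+2 years') → 2100-03-02.
date('2096-07-02', '-4 years') → 2092-07-02.
Later of the two is 2100-03-02.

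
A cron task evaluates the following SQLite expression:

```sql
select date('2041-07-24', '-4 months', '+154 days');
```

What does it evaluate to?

2041-08-25

Adding -4 months to 2041-07-24 gives 2041-03-24.
Applying '+154 days' to 2041-03-24: counting 154 days forward gives 2041-08-25.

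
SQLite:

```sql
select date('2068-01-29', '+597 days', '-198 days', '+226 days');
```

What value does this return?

2069-10-15

Applying '+597 days' to 2068-01-29: counting 597 days forward gives 2069-09-17.
Applying '-198 days' to 2069-09-17: counting 198 days back gives 2069-03-03.
Applying '+226 days' to 2069-03-03: counting 226 days forward gives 2069-10-15.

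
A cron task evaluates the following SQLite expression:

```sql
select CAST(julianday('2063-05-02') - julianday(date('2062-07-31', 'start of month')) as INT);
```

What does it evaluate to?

305

`start of month` rewinds 2062-07-31 to 2062-07-01.
30 days remain in July 2062 after the 1st (31 − 1).
Full months from August 2062 through April 2063 contribute their day counts.
Then 2 days into May 2063.
Total: 30 + 31 + 30 + 31 + 30 + 31 + 31 + 28 + 31 + 30 + 2 = 305.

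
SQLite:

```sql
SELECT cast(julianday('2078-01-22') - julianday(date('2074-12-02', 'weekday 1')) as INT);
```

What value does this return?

`weekday 1` advances to the next Monday; 2074-12-02 is a Sunday, so it moves forward to 2074-12-03.
28 days remain in December 2074 after the 3rd (31 − 3).
Full months from January 2075 through December 2077 contribute their day counts.
Then 22 days into January 2078.
Total: 28 + 31 + 28 + 31 + 30 + 31 + 30 + 31 + 31 + 30 + 31 + 30 + 31 + 31 + 29 + 31 + 30 + 31 + 30 + 31 + 31 + 30 + 31 + 30 + 31 + 31 + 28 + 31 + 30 + 31 + 30 + 31 + 31 + 30 + 31 + 30 + 31 + 22 = 1146.

1146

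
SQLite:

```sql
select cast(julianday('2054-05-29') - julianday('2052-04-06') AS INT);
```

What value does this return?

783

24 days remain in April 2052 after the 6th (30 − 6).
Full months from May 2052 through April 2054 contribute their day counts.
Then 29 days into May 2054.
Total: 24 + 31 + 30 + 31 + 31 + 30 + 31 + 30 + 31 + 31 + 28 + 31 + 30 + 31 + 30 + 31 + 31 + 30 + 31 + 30 + 31 + 31 + 28 + 31 + 30 + 29 = 783.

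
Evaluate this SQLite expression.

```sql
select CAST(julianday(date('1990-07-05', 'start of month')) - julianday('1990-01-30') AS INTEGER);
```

152

`start of month` rewinds 1990-07-05 to 1990-07-01.
1 day remains in January 1990 after the 30th (31 − 30).
February 1990: 28 days.
March 1990: 31 days.
April 1990: 30 days.
May 1990: 31 days.
June 1990: 30 days.
Then 1 day into July 1990.
Total: 1 + 28 + 31 + 30 + 31 + 30 + 1 = 152.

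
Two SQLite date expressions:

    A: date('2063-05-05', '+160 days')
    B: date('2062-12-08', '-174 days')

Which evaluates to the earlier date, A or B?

A = 2063-10-12.
B = 2062-06-17.
B is earlier.

B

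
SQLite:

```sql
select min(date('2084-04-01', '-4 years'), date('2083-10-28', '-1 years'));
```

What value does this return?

date('2084-04-01', '-4 years') → 2080-04-01.
date('2083-10-28', '-1 years') → 2082-10-28.
Earlier of the two is 2080-04-01.

2080-04-01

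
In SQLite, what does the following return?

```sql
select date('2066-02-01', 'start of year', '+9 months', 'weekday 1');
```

`start of year` rewinds 2066-02-01 to 2066-01-01.
Adding +9 months to 2066-01-01 gives 2066-10-01.
`weekday 1` advances to the next Monday; 2066-10-01 is a Friday, so it moves forward to 2066-10-04.

2066-10-04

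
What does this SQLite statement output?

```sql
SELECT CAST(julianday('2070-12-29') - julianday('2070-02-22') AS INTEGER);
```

310

6 days remain in February 2070 after the 22nd (28 − 22).
Full months from March 2070 through November 2070 contribute their day counts.
Then 29 days into December 2070.
Total: 6 + 31 + 30 + 31 + 30 + 31 + 31 + 30 + 31 + 30 + 29 = 310.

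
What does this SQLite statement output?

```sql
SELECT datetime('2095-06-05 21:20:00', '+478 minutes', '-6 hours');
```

478 minutes = 7h 58m; +478 minutes from 2095-06-05 21:20:00 is 2095-06-06 05:18:00 (crosses midnight).
-6 hours from 2095-06-06 05:18:00 is 2095-06-05 23:18:00 (crosses midnight).

2095-06-05 23:18:00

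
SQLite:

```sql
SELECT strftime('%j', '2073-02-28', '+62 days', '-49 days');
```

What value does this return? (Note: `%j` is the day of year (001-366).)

072

First apply '+62 days', '-49 days': 2073-02-28 → 2073-03-13.
Day-of-year for 2073-03-13: days since 2073-01-01 inclusive = 72, zero-padded to 072.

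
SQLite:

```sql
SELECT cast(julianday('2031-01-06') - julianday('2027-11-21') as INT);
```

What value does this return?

9 days remain in November 2027 after the 21st (30 − 21).
Full months from December 2027 through December 2030 contribute their day counts.
Then 6 days into January 2031.
Total: 9 + 31 + 31 + 29 + 31 + 30 + 31 + 30 + 31 + 31 + 30 + 31 + 30 + 31 + 31 + 28 + 31 + 30 + 31 + 30 + 31 + 31 + 30 + 31 + 30 + 31 + 31 + 28 + 31 + 30 + 31 + 30 + 31 + 31 + 30 + 31 + 30 + 31 + 6 = 1142.

1142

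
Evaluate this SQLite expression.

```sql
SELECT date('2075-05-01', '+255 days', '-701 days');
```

2074-02-09

Applying '+255 days' to 2075-05-01: counting 255 days forward gives 2076-01-11.
Applying '-701 days' to 2076-01-11: counting 701 days back gives 2074-02-09.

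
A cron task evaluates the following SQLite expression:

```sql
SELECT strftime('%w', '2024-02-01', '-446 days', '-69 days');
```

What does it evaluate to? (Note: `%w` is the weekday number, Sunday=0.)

0

First apply '-446 days', '-69 days': 2024-02-01 → 2022-09-04.
2022-09-04 is a Sunday; with Sunday=0 that is 0.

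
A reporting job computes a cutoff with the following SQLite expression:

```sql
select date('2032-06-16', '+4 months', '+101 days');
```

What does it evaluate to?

Adding +4 months to 2032-06-16 gives 2032-10-16.
Applying '+101 days' to 2032-10-16: counting 101 days forward gives 2033-01-25.

2033-01-25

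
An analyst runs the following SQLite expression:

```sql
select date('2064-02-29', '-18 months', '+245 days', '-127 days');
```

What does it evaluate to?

Adding -18 months to 2064-02-29 gives 2062-08-29.
Applying '+245 days' to 2062-08-29: counting 245 days forward gives 2063-05-01.
Applying '-127 days' to 2063-05-01: counting 127 days back gives 2062-12-25.

2062-12-25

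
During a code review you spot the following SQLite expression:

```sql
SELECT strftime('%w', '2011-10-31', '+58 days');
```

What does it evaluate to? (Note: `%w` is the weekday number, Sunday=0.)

3

First apply '+58 days': 2011-10-31 → 2011-12-28.
2011-12-28 is a Wednesday; with Sunday=0 that is 3.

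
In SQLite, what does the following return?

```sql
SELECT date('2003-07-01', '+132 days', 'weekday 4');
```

Applying '+132 days' to 2003-07-01: counting 132 days forward gives 2003-11-10.
`weekday 4` advances to the next Thursday; 2003-11-10 is a Monday, so it moves forward to 2003-11-13.

2003-11-13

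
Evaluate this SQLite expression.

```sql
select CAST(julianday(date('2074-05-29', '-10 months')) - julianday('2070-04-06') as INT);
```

Adding -10 months to 2074-05-29 gives 2073-07-29.
24 days remain in April 2070 after the 6th (30 − 6).
Full months from May 2070 through June 2073 contribute their day counts.
Then 29 days into July 2073.
Total: 24 + 31 + 30 + 31 + 31 + 30 + 31 + 30 + 31 + 31 + 28 + 31 + 30 + 31 + 30 + 31 + 31 + 30 + 31 + 30 + 31 + 31 + 29 + 31 + 30 + 31 + 30 + 31 + 31 + 30 + 31 + 30 + 31 + 31 + 28 + 31 + 30 + 31 + 30 + 29 = 1210.

1210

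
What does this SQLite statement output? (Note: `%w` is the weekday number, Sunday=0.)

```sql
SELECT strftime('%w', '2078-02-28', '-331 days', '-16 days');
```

First apply '-331 days', '-16 days': 2078-02-28 → 2077-03-18.
2077-03-18 is a Thursday; with Sunday=0 that is 4.

4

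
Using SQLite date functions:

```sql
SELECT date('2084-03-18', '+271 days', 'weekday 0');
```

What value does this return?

2084-12-17

Applying '+271 days' to 2084-03-18: counting 271 days forward gives 2084-12-14.
`weekday 0` advances to the next Sunday; 2084-12-14 is a Thursday, so it moves forward to 2084-12-17.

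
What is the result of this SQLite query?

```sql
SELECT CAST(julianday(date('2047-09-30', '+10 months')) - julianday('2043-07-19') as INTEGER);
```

Adding +10 months to 2047-09-30 gives 2048-07-30.
12 days remain in July 2043 after the 19th (31 − 19).
Full months from August 2043 through June 2048 contribute their day counts.
Then 30 days into July 2048.
Total: 12 + 31 + 30 + 31 + 30 + 31 + 31 + 29 + 31 + 30 + 31 + 30 + 31 + 31 + 30 + 31 + 30 + 31 + 31 + 28 + 31 + 30 + 31 + 30 + 31 + 31 + 30 + 31 + 30 + 31 + 31 + 28 + 31 + 30 + 31 + 30 + 31 + 31 + 30 + 31 + 30 + 31 + 31 + 28 + 31 + 30 + 31 + 30 + 31 + 31 + 30 + 31 + 30 + 31 + 31 + 29 + 31 + 30 + 31 + 30 + 30 = 1838.

1838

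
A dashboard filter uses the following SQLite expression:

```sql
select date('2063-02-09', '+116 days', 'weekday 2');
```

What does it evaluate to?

Applying '+116 days' to 2063-02-09: counting 116 days forward gives 2063-06-05.
`weekday 2` advances to the next Tuesday; 2063-06-05 is already a Tuesday, so it stays at 2063-06-05.

2063-06-05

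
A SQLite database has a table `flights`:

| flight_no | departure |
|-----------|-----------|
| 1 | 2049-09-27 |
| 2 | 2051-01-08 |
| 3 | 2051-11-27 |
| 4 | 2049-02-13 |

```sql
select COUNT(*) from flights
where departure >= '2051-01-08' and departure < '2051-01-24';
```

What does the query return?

Rows in [2051-01-08, 2051-01-24): 2051-01-08 → 1 row.

1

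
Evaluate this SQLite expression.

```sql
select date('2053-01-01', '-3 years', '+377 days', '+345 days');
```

2051-12-24

Adding -3 years to 2053-01-01 gives 2050-01-01.
Applying '+377 days' to 2050-01-01: counting 377 days forward gives 2051-01-13.
Applying '+345 days' to 2051-01-13: counting 345 days forward gives 2051-12-24.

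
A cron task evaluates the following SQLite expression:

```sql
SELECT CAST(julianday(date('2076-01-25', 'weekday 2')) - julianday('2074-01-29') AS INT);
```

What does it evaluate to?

729

`weekday 2` advances to the next Tuesday; 2076-01-25 is a Saturday, so it moves forward to 2076-01-28.
2 days remain in January 2074 after the 29th (31 − 29).
Full months from February 2074 through December 2075 contribute their day counts.
Then 28 days into January 2076.
Total: 2 + 28 + 31 + 30 + 31 + 30 + 31 + 31 + 30 + 31 + 30 + 31 + 31 + 28 + 31 + 30 + 31 + 30 + 31 + 31 + 30 + 31 + 30 + 31 + 28 = 729.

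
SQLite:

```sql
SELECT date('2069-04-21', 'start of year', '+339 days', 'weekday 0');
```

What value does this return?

2069-12-08

`start of year` rewinds 2069-04-21 to 2069-01-01.
Applying '+339 days' to 2069-01-01: counting 339 days forward gives 2069-12-06.
`weekday 0` advances to the next Sunday; 2069-12-06 is a Friday, so it moves forward to 2069-12-08.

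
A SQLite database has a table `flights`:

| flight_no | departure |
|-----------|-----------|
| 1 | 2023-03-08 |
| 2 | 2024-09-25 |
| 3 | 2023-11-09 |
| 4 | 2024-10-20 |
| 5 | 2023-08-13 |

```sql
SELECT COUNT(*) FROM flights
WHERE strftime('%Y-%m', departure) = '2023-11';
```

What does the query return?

Rows with year-month 2023-11: 2023-11-09 → 1.

1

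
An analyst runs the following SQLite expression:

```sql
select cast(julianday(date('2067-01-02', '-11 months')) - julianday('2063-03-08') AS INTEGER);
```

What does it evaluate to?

Adding -11 months to 2067-01-02 gives 2066-02-02.
23 days remain in March 2063 after the 8th (31 − 8).
Full months from April 2063 through January 2066 contribute their day counts.
Then 2 days into February 2066.
Total: 23 + 30 + 31 + 30 + 31 + 31 + 30 + 31 + 30 + 31 + 31 + 29 + 31 + 30 + 31 + 30 + 31 + 31 + 30 + 31 + 30 + 31 + 31 + 28 + 31 + 30 + 31 + 30 + 31 + 31 + 30 + 31 + 30 + 31 + 31 + 2 = 1062.

1062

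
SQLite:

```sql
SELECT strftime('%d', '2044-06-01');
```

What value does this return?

01

`%d` extracts the 2-digit day of month: 01.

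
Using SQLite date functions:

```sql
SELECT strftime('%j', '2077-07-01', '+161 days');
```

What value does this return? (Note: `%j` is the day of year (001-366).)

First apply '+161 days': 2077-07-01 → 2077-12-09.
Day-of-year for 2077-12-09: days since 2077-01-01 inclusive = 343, zero-padded to 343.

343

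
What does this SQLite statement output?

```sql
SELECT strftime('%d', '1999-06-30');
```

`%d` extracts the 2-digit day of month: 30.

30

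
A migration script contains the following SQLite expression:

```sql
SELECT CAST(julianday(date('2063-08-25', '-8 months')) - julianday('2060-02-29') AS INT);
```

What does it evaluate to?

1030

Adding -8 months to 2063-08-25 gives 2062-12-25.
0 days remain in February 2060 after the 29th (29 − 29).
Full months from March 2060 through November 2062 contribute their day counts.
Then 25 days into December 2062.
Total: 0 + 31 + 30 + 31 + 30 + 31 + 31 + 30 + 31 + 30 + 31 + 31 + 28 + 31 + 30 + 31 + 30 + 31 + 31 + 30 + 31 + 30 + 31 + 31 + 28 + 31 + 30 + 31 + 30 + 31 + 31 + 30 + 31 + 30 + 25 = 1030.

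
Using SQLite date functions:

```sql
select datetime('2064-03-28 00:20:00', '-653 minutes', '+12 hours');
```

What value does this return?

653 minutes = 10h 53m; -653 minutes from 2064-03-28 00:20:00 is 2064-03-27 13:27:00 (crosses midnight).
+12 hours from 2064-03-27 13:27:00 is 2064-03-28 01:27:00 (crosses midnight).

2064-03-28 01:27:00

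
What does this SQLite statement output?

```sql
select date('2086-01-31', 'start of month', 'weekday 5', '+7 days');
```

2086-01-11

`start of month` rewinds 2086-01-31 to 2086-01-01.
`weekday 5` advances to the next Friday; 2086-01-01 is a Tuesday, so it moves forward to 2086-01-04.
Advancing 7 more days within January lands on 2086-01-11.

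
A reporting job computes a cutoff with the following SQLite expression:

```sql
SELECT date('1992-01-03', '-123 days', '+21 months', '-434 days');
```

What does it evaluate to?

Applying '-123 days' to 1992-01-03: counting 123 days back gives 1991-09-02.
Adding +21 months to 1991-09-02 gives 1993-06-02.
Applying '-434 days' to 1993-06-02: counting 434 days back gives 1992-03-25.

1992-03-25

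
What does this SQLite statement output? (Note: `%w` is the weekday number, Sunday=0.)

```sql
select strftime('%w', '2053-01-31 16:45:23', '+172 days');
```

2

First apply '+172 days': 2053-01-31 16:45:23 → 2053-07-22 16:45:23.
2053-07-22 is a Tuesday; with Sunday=0 that is 2.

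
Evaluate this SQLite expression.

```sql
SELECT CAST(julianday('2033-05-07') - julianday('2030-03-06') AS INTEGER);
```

25 days remain in March 2030 after the 6th (31 − 6).
Full months from April 2030 through April 2033 contribute their day counts.
Then 7 days into May 2033.
Total: 25 + 30 + 31 + 30 + 31 + 31 + 30 + 31 + 30 + 31 + 31 + 28 + 31 + 30 + 31 + 30 + 31 + 31 + 30 + 31 + 30 + 31 + 31 + 29 + 31 + 30 + 31 + 30 + 31 + 31 + 30 + 31 + 30 + 31 + 31 + 28 + 31 + 30 + 7 = 1158.

1158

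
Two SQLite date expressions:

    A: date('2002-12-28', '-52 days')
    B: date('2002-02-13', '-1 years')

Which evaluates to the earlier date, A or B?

A = 2002-11-06.
B = 2001-02-13.
B is earlier.

B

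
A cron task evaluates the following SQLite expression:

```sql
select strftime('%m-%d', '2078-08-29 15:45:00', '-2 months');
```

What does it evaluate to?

06-29

First apply '-2 months': 2078-08-29 15:45:00 → 2078-06-29 15:45:00.
`%m-%d` extracts the month-day: 06-29.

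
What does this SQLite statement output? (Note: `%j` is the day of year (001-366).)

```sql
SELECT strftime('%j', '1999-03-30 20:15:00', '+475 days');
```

199

First apply '+475 days': 1999-03-30 20:15:00 → 2000-07-17 20:15:00.
Day-of-year for 2000-07-17: days since 2000-01-01 inclusive = 199, zero-padded to 199.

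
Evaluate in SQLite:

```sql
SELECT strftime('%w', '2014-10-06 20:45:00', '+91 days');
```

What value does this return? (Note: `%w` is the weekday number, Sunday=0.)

First apply '+91 days': 2014-10-06 20:45:00 → 2015-01-05 20:45:00.
2015-01-05 is a Monday; with Sunday=0 that is 1.

1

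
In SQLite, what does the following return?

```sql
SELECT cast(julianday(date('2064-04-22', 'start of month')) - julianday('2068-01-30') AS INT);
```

-1399

`start of month` rewinds 2064-04-22 to 2064-04-01.
29 days remain in April 2064 after the 1st (30 − 1).
Full months from May 2064 through December 2067 contribute their day counts.
Then 30 days into January 2068.
Total: 29 + 31 + 30 + 31 + 31 + 30 + 31 + 30 + 31 + 31 + 28 + 31 + 30 + 31 + 30 + 31 + 31 + 30 + 31 + 30 + 31 + 31 + 28 + 31 + 30 + 31 + 30 + 31 + 31 + 30 + 31 + 30 + 31 + 31 + 28 + 31 + 30 + 31 + 30 + 31 + 31 + 30 + 31 + 30 + 31 + 30 = 1399.
The subtraction is earlier − later, so the result is −1399 → -1399.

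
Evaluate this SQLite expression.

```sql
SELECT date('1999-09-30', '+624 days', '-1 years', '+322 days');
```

2001-05-03

Applying '+624 days' to 1999-09-30: counting 624 days forward gives 2001-06-15.
Adding -1 year to 2001-06-15 gives 2000-06-15.
Applying '+322 days' to 2000-06-15: counting 322 days forward gives 2001-05-03.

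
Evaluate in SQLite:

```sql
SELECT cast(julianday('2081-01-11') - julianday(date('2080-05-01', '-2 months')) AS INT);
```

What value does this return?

Adding -2 months to 2080-05-01 gives 2080-03-01.
30 days remain in March 2080 after the 1st (31 − 1).
Full months from April 2080 through December 2080 contribute their day counts.
Then 11 days into January 2081.
Total: 30 + 30 + 31 + 30 + 31 + 31 + 30 + 31 + 30 + 31 + 11 = 316.

316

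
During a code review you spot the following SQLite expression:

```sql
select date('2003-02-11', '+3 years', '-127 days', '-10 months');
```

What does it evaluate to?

Adding +3 years to 2003-02-11 gives 2006-02-11.
Applying '-127 days' to 2006-02-11: counting 127 days back gives 2005-10-07.
Adding -10 months to 2005-10-07 gives 2004-12-07.

2004-12-07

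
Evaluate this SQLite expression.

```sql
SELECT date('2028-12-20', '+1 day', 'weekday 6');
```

Advancing 1 more day within December lands on 2028-12-21.
`weekday 6` advances to the next Saturday; 2028-12-21 is a Thursday, so it moves forward to 2028-12-23.

2028-12-23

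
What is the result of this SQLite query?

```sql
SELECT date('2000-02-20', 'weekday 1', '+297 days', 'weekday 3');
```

`weekday 1` advances to the next Monday; 2000-02-20 is a Sunday, so it moves forward to 2000-02-21.
Applying '+297 days' to 2000-02-21: counting 297 days forward gives 2000-12-14.
`weekday 3` advances to the next Wednesday; 2000-12-14 is a Thursday, so it moves forward to 2000-12-20.

2000-12-20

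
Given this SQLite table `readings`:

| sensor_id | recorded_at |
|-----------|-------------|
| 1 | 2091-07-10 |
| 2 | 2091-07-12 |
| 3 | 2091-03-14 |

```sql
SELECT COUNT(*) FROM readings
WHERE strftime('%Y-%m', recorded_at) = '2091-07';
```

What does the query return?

Rows with year-month 2091-07: 2091-07-10, 2091-07-12 → 2.

2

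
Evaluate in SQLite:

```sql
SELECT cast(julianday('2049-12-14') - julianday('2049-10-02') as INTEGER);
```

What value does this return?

29 days remain in October 2049 after the 2nd (31 − 2).
November 2049: 30 days.
Then 14 days into December 2049.
Total: 29 + 30 + 14 = 73.

73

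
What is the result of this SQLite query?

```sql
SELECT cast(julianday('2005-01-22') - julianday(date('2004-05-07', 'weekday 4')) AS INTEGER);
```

`weekday 4` advances to the next Thursday; 2004-05-07 is a Friday, so it moves forward to 2004-05-13.
18 days remain in May 2004 after the 13th (31 − 13).
Full months from June 2004 through December 2004 contribute their day counts.
Then 22 days into January 2005.
Total: 18 + 30 + 31 + 31 + 30 + 31 + 30 + 31 + 22 = 254.

254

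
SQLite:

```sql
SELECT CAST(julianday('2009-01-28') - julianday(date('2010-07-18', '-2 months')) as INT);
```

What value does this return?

-475

Adding -2 months to 2010-07-18 gives 2010-05-18.
3 days remain in January 2009 after the 28th (31 − 28).
Full months from February 2009 through April 2010 contribute their day counts.
Then 18 days into May 2010.
Total: 3 + 28 + 31 + 30 + 31 + 30 + 31 + 31 + 30 + 31 + 30 + 31 + 31 + 28 + 31 + 30 + 18 = 475.
The subtraction is earlier − later, so the result is −475 → -475.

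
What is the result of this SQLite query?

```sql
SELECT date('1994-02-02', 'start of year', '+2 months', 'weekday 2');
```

`start of year` rewinds 1994-02-02 to 1994-01-01.
Adding +2 months to 1994-01-01 gives 1994-03-01.
`weekday 2` advances to the next Tuesday; 1994-03-01 is already a Tuesday, so it stays at 1994-03-01.

1994-03-01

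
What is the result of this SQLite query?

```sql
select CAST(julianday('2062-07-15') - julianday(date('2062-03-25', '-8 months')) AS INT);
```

355

Adding -8 months to 2062-03-25 gives 2061-07-25.
6 days remain in July 2061 after the 25th (31 − 25).
Full months from August 2061 through June 2062 contribute their day counts.
Then 15 days into July 2062.
Total: 6 + 31 + 30 + 31 + 30 + 31 + 31 + 28 + 31 + 30 + 31 + 30 + 15 = 355.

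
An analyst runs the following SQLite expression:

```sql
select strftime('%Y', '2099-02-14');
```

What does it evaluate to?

`%Y` extracts the 4-digit year: 2099.

2099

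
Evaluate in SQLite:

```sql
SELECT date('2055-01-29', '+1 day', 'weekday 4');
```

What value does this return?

2055-02-04

Advancing 1 more day within January lands on 2055-01-30.
`weekday 4` advances to the next Thursday; 2055-01-30 is a Saturday, so it moves forward to 2055-02-04.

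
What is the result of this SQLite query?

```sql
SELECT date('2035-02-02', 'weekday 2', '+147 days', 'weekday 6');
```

2035-07-07

`weekday 2` advances to the next Tuesday; 2035-02-02 is a Friday, so it moves forward to 2035-02-06.
Applying '+147 days' to 2035-02-06: counting 147 days forward gives 2035-07-03.
`weekday 6` advances to the next Saturday; 2035-07-03 is a Tuesday, so it moves forward to 2035-07-07.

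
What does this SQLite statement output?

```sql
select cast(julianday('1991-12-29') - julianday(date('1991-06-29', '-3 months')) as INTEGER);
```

Adding -3 months to 1991-06-29 gives 1991-03-29.
2 days remain in March 1991 after the 29th (31 − 29).
Full months from April 1991 through November 1991 contribute their day counts.
Then 29 days into December 1991.
Total: 2 + 30 + 31 + 30 + 31 + 31 + 30 + 31 + 30 + 29 = 275.

275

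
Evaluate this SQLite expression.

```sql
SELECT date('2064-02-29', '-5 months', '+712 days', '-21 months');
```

2063-12-10

Adding -5 months to 2064-02-29 gives 2063-09-29.
Applying '+712 days' to 2063-09-29: counting 712 days forward gives 2065-09-10.
Adding -21 months to 2065-09-10 gives 2063-12-10.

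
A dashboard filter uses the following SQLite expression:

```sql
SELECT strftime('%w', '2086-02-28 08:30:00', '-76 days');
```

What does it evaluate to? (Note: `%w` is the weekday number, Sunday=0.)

First apply '-76 days': 2086-02-28 08:30:00 → 2085-12-14 08:30:00.
2085-12-14 is a Friday; with Sunday=0 that is 5.

5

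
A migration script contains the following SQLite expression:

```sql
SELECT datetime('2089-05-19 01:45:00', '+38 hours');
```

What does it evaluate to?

+38 hours from 2089-05-19 01:45:00 is 2089-05-20 15:45:00 (crosses midnight).

2089-05-20 15:45:00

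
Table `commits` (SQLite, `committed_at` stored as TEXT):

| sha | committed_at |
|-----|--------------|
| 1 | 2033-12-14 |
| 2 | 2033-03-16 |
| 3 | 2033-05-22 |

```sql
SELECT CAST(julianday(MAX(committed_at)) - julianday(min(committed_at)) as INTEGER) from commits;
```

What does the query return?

MIN = 2033-03-16, MAX = 2033-12-14.
15 days remain in March 2033 after the 16th (31 − 16).
Full months from April 2033 through November 2033 contribute their day counts.
Then 14 days into December 2033.
Total: 15 + 30 + 31 + 30 + 31 + 31 + 30 + 31 + 30 + 14 = 273.

273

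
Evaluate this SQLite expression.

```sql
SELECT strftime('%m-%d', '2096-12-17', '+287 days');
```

09-30

First apply '+287 days': 2096-12-17 → 2097-09-30.
`%m-%d` extracts the month-day: 09-30.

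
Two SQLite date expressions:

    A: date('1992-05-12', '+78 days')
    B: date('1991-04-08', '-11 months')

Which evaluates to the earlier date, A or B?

A = 1992-07-29.
B = 1990-05-08.
B is earlier.

B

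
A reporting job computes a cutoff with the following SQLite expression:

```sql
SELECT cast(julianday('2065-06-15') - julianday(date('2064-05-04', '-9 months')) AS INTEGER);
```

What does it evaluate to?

681

Adding -9 months to 2064-05-04 gives 2063-08-04.
27 days remain in August 2063 after the 4th (31 − 4).
Full months from September 2063 through May 2065 contribute their day counts.
Then 15 days into June 2065.
Total: 27 + 30 + 31 + 30 + 31 + 31 + 29 + 31 + 30 + 31 + 30 + 31 + 31 + 30 + 31 + 30 + 31 + 31 + 28 + 31 + 30 + 31 + 15 = 681.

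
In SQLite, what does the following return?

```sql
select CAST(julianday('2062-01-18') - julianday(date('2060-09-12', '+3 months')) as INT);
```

402

Adding +3 months to 2060-09-12 gives 2060-12-12.
19 days remain in December 2060 after the 12th (31 − 12).
Full months from January 2061 through December 2061 contribute their day counts.
Then 18 days into January 2062.
Total: 19 + 31 + 28 + 31 + 30 + 31 + 30 + 31 + 31 + 30 + 31 + 30 + 31 + 18 = 402.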